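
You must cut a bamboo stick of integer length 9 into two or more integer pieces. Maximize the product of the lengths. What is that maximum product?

Fill P[k] for k=2..9: at each k try every first piece i and multiply by the better of (k−i) uncut or P[k−i].
P[2] = 1·max(1,0) = 1·1 = 1
P[3] = 1·max(2,1) = 1·2 = 2
P[4] = 2·max(2,1) = 2·2 = 4
P[5] = 2·max(3,2) = 2·3 = 6
P[6] = 3·max(3,2) = 3·3 = 9
P[7] = 2·max(5,6) = 2·6 = 12
P[8] = 2·max(6,9) = 2·9 = 18
P[9] = 3·max(6,9) = 3·9 = 27
One optimal split: 3 + 3 + 3; product 3·3·3 = 27.

27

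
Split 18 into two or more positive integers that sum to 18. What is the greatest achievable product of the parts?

Fill m[k] for k=2..18: at each k try every first piece i and multiply by the better of (k−i) uncut or m[k−i].
m[2] = 1×max(1,0) = 1×1 = 1
m[3] = 1×max(2,1) = 1×2 = 2
m[4] = 2×max(2,1) = 2×2 = 4
m[5] = 2×max(3,2) = 2×3 = 6
m[6] = 3×max(3,2) = 3×3 = 9
m[7] = 2×max(5,6) = 2×6 = 12
m[8] = 2×max(6,9) = 2×9 = 18
m[9] = 3×max(6,9) = 3×9 = 27
m[10] = 2×max(8,18) = 2×18 = 36
m[11] = 2×max(9,27) = 2×27 = 54
m[12] = 3×max(9,27) = 3×27 = 81
m[13] = 2×max(11,54) = 2×54 = 108
m[14] = 2×max(12,81) = 2×81 = 162
m[15] = 3×max(12,81) = 3×81 = 243
m[16] = 2×max(14,162) = 2×162 = 324
m[17] = 2×max(15,243) = 2×243 = 486
m[18] = 3×max(15,243) = 3×243 = 729
One optimal split: 3 + 3 + 3 + 3 + 3 + 3; product 3×3×3×3×3×3 = 729.

729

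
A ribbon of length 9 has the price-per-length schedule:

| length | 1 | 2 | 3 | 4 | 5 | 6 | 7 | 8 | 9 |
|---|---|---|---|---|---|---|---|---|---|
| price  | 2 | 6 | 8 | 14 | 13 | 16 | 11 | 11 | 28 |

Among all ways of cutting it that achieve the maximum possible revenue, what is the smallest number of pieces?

Build r[k] bottom-up: r[k] = max over allowed piece i of (p[i] + r[k−i]).
r[1] = 2
r[2] = max(2+2, 6+0) = 6
r[3] = max(2+6, 6+2, 8+0) = 8
r[4] = max(2+8, 6+6, 8+2, 14+0) = 14
r[5] = max(2+14, 6+8, 8+6, 14+2, 13+0) = 16
r[6] = max(2+16, 6+14, 8+8, 14+6, 13+2, 16+0) = 20
r[7] = max(2+20, 6+16, 8+14, …, 16+2, 11+0) = 22
r[8] = max(2+22, 6+20, 8+16, …, 11+2, 11+0) = 28
r[9] = max(2+28, 6+22, 8+20, …, 11+2, 28+0) = 30
Maximum revenue is ¢30.
Now minimize piece count subject to staying optimal: for each k, pieces[k] = 1 + min over i with p[i]+r[k−i]=r[k] of pieces[k−i].
pieces[6] = 2
pieces[7] = 2
pieces[8] = 2
pieces[9] = 3

3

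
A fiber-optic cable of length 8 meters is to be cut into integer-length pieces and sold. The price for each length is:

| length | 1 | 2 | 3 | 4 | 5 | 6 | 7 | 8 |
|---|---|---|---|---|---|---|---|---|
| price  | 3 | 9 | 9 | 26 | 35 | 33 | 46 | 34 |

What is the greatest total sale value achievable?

52

Let R[k] be the best obtainable value from length k. For each k, try every first piece i and keep the best of price[i] + R[k−i].
R[1] = 3
R[2] = max(3+3, 9+0) = 9
R[3] = max(3+9, 9+3, 9+0) = 12
R[4] = max(3+12, 9+9, 9+3, 26+0) = 26
R[5] = max(3+26, 9+12, 9+9, 26+3, 35+0) = 35
R[6] = max(3+35, 9+26, 9+12, 26+9, 35+3, 33+0) = 38
R[7] = max(3+38, 9+35, 9+26, …, 33+3, 46+0) = 46
R[8] = max(3+46, 9+38, 9+35, …, 46+3, 34+0) = 52
One optimal cutting: 4 + 4 → $26 + $26 = $52.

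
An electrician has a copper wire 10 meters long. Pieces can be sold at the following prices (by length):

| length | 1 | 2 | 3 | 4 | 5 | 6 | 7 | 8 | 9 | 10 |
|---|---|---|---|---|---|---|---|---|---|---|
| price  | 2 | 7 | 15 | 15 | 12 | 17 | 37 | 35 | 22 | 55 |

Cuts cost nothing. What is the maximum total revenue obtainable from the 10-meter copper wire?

55

Let R[k] be the best obtainable value from length k. For each k, try every first piece i and keep the best of price[i] + R[k−i].
R[1] = 2
R[2] = 7
R[3] = 15
R[4] = 17  (first piece 1, then R[3]=15)
R[5] = 22  (first piece 2, then R[3]=15)
R[6] = 30  (first piece 3, then R[3]=15)
R[7] = 37
R[8] = 39  (first piece 1, then R[7]=37)
R[9] = 45  (first piece 3, then R[6]=30)
R[10] = 55
Best is to sell the whole 10-meter piece uncut for €55.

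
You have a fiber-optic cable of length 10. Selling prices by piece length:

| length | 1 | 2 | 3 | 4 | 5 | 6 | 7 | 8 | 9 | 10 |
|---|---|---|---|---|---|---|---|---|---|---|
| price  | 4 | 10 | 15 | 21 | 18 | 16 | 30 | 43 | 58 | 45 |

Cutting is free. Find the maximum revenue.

Build v[k] bottom-up: v[k] = max over allowed piece i of (p[i] + v[k−i]).
v[1] = 4
v[2] = max(4+4, 10+0) = 10
v[3] = max(4+10, 10+4, 15+0) = 15
v[4] = max(4+15, 10+10, 15+4, 21+0) = 21
v[5] = max(4+21, 10+15, 15+10, 21+4, 18+0) = 25
v[6] = max(4+25, 10+21, 15+15, 21+10, 18+4, 16+0) = 31
v[7] = max(4+31, 10+25, 15+21, …, 16+4, 30+0) = 36
v[8] = max(4+36, 10+31, 15+25, …, 30+4, 43+0) = 43
v[9] = max(4+43, 10+36, 15+31, …, 43+4, 58+0) = 58
v[10] = max(4+58, 10+43, 15+36, …, 58+4, 45+0) = 62
One optimal cutting: 9 + 1 → $58 + $4 = $62.

62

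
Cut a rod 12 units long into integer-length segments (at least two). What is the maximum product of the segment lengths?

Fill prod[k] for k=2..12: at each k try every first piece i and multiply by the better of (k−i) uncut or prod[k−i].
Small cases: prod[2]=1, prod[3]=2, prod[4]=4, prod[5]=6, prod[6]=9, prod[7]=12.
prod[8] = max(1*12, 2*9, 3*6, …, 6*2, 7*1) = 18
prod[9] = max(1*18, 2*12, 3*9, …, 7*2, 8*1) = 27
prod[10] = max(1*27, 2*18, 3*12, …, 8*2, 9*1) = 36
prod[11] = max(1*36, 2*27, 3*18, …, 9*2, 10*1) = 54
prod[12] = max(1*54, 2*36, 3*27, …, 10*2, 11*1) = 81
One optimal split: 3 + 3 + 3 + 3; product 3*3*3*3 = 81.

81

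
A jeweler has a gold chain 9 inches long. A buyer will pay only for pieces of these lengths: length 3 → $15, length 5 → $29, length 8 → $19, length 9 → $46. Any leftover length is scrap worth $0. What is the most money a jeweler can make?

46

Build f[k] bottom-up: f[k] = max over allowed piece i of (p[i] + f[k−i]).
f[1] = 0
f[2] = 0
f[3] = 15
f[4] = 15
f[5] = max(15+0, 29+0) = 29
f[6] = max(15+15, 29+0) = 30
f[7] = max(15+15, 29+0) = 30
f[8] = max(15+29, 29+15, 19+0) = 44
f[9] = max(15+30, 29+15, 19+0, 46+0) = 46
One optimal cutting: 9 → $46.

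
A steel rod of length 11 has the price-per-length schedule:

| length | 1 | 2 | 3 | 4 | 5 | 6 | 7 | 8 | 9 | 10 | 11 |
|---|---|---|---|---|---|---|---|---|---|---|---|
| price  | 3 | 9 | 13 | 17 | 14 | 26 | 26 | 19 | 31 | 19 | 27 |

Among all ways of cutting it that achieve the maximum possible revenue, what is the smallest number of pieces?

Build r[k] bottom-up: r[k] = max over allowed piece i of (p[i] + r[k−i]).
r[1] = 3
r[2] = 9
r[3] = 13
r[4] = 18  (first piece 2, then r[2]=9)
r[5] = 22  (first piece 2, then r[3]=13)
r[6] = 27  (first piece 2, then r[4]=18)
r[7] = 31  (first piece 2, then r[5]=22)
r[8] = 36  (first piece 2, then r[6]=27)
r[9] = 40  (first piece 2, then r[7]=31)
r[10] = 45  (first piece 2, then r[8]=36)
r[11] = 49  (first piece 2, then r[9]=40)
Maximum revenue is $49.
Now minimize piece count subject to staying optimal: for each k, pieces[k] = 1 + min over i with p[i]+r[k−i]=r[k] of pieces[k−i].
pieces[8] = 4
pieces[9] = 4
pieces[10] = 5
pieces[11] = 5

5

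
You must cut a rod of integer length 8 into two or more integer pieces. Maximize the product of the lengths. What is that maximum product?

18

Fill prod[k] for k=2..8: at each k try every first piece i and multiply by the better of (k−i) uncut or prod[k−i].
prod[2] = 1*max(1,0) = 1*1 = 1
prod[3] = 1*max(2,1) = 1*2 = 2
prod[4] = 2*max(2,1) = 2*2 = 4
prod[5] = 2*max(3,2) = 2*3 = 6
prod[6] = 3*max(3,2) = 3*3 = 9
prod[7] = 2*max(5,6) = 2*6 = 12
prod[8] = 2*max(6,9) = 2*9 = 18
One optimal split: 3 + 3 + 2; product 3*3*2 = 18.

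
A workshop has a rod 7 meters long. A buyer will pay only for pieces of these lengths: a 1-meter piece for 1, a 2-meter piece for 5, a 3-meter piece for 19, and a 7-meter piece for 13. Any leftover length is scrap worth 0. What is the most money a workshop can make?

Build best[k] bottom-up: best[k] = max over allowed piece i of (p[i] + best[k−i]).
best[1] = 1
best[2] = max(1+1, 5+0) = 5
best[3] = max(1+5, 5+1, 19+0) = 19
best[4] = max(1+19, 5+5, 19+1) = 20
best[5] = max(1+20, 5+19, 19+5) = 24
best[6] = max(1+24, 5+20, 19+19) = 38
best[7] = max(1+38, 5+24, 19+20, 13+0) = 39
One optimal cutting: 3 + 3 + 1 → 39.

39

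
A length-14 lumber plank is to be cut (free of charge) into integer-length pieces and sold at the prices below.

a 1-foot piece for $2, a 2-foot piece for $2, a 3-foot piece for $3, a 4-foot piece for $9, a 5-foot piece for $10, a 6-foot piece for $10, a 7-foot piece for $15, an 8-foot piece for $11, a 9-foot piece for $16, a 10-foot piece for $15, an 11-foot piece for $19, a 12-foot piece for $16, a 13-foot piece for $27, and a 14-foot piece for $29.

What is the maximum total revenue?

31

Consider every possible first cut. R[k] is the best of p[i]+R[k−i] over all sellable i≤k.
R[1] = 2
R[2] = max(2+2, 2+0) = 4
R[3] = max(2+4, 2+2, 3+0) = 6
R[4] = max(2+6, 2+4, 3+2, 9+0) = 9
R[5] = max(2+9, 2+6, 3+4, 9+2, 10+0) = 11
R[6] = max(2+11, 2+9, 3+6, 9+4, 10+2, 10+0) = 13
R[7] = max(2+13, 2+11, 3+9, …, 10+2, 15+0) = 15
R[8] = max(2+15, 2+13, 3+11, …, 15+2, 11+0) = 18
R[9] = max(2+18, 2+15, 3+13, …, 11+2, 16+0) = 20
R[10] = max(2+20, 2+18, 3+15, …, 16+2, 15+0) = 22
R[11] = max(2+22, 2+20, 3+18, …, 15+2, 19+0) = 24
R[12] = max(2+24, 2+22, 3+20, …, 19+2, 16+0) = 27
R[13] = max(2+27, 2+24, 3+22, …, 16+2, 27+0) = 29
R[14] = max(2+29, 2+27, 3+24, …, 27+2, 29+0) = 31
One optimal cutting: 4 + 4 + 4 + 1 + 1 → $9 + $9 + $9 + $2 + $2 = $31.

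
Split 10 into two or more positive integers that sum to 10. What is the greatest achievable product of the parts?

36

Fill P[k] for k=2..10: at each k try every first piece i and multiply by the better of (k−i) uncut or P[k−i].
Small cases: P[2]=1, P[3]=2, P[4]=4, P[5]=6.
P[6] = max(1*6, 2*4, 3*3, 4*2, 5*1) = 9
P[7] = max(1*9, 2*6, 3*4, 4*3, 5*2, 6*1) = 12
P[8] = max(1*12, 2*9, 3*6, …, 6*2, 7*1) = 18
P[9] = max(1*18, 2*12, 3*9, …, 7*2, 8*1) = 27
P[10] = max(1*27, 2*18, 3*12, …, 8*2, 9*1) = 36
One optimal split: 3 + 3 + 2 + 2; product 3*3*2*2 = 36.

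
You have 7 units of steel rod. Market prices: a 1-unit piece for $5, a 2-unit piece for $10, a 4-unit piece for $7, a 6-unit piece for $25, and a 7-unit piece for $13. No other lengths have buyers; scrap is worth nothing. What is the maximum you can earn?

Consider every possible first cut. f[k] is the best of p[i]+f[k−i] over all sellable i≤k.
f[1] = 5
f[2] = max(5+5, 10+0) = 10
f[3] = max(5+10, 10+5) = 15
f[4] = max(5+15, 10+10, 7+0) = 20
f[5] = max(5+20, 10+15, 7+5) = 25
f[6] = max(5+25, 10+20, 7+10, 25+0) = 30
f[7] = max(5+30, 10+25, 7+15, 25+5, 13+0) = 35
One optimal cutting: 1 + 1 + 1 + 1 + 1 + 1 + 1 → $35.

35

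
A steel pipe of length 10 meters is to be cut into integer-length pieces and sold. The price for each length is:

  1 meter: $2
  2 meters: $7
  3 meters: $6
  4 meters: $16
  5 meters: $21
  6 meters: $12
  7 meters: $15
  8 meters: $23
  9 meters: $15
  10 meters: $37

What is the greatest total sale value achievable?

Build v[k] bottom-up: v[k] = max over allowed piece i of (p[i] + v[k−i]).
v[1] = 2
v[2] = max(2+2, 7+0) = 7
v[3] = max(2+7, 7+2, 6+0) = 9
v[4] = max(2+9, 7+7, 6+2, 16+0) = 16
v[5] = max(2+16, 7+9, 6+7, 16+2, 21+0) = 21
v[6] = max(2+21, 7+16, 6+9, 16+7, 21+2, 12+0) = 23
v[7] = max(2+23, 7+21, 6+16, …, 12+2, 15+0) = 28
v[8] = max(2+28, 7+23, 6+21, …, 15+2, 23+0) = 32
v[9] = max(2+32, 7+28, 6+23, …, 23+2, 15+0) = 37
v[10] = max(2+37, 7+32, 6+28, …, 15+2, 37+0) = 42
One optimal cutting: 5 + 5 → $21 + $21 = $42.

42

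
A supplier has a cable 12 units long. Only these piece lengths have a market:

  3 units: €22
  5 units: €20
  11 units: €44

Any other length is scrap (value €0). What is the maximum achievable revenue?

Consider every possible first cut. r[k] is the best of p[i]+r[k−i] over all sellable i≤k.
r[1] = 0
r[2] = 0
r[3] = 22
r[4] = 22
r[5] = max(22+0, 20+0) = 22
r[6] = max(22+22, 20+0) = 44
r[7] = max(22+22, 20+0) = 44
r[8] = max(22+22, 20+22) = 44
r[9] = max(22+44, 20+22) = 66
r[10] = max(22+44, 20+22) = 66
r[11] = max(22+44, 20+44, 44+0) = 66
r[12] = max(22+66, 20+44, 44+0) = 88
One optimal cutting: 3 + 3 + 3 + 3 → €88.

88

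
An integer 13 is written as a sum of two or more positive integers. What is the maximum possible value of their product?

108

Fill m[k] for k=2..13: at each k try every first piece i and multiply by the better of (k−i) uncut or m[k−i].
m[2] = 1·max(1,0) = 1·1 = 1
m[3] = max(1·2, 2·1) = 2
m[4] = max(1·3, 2·2, 3·1) = 4
m[5] = max(1·4, 2·3, 3·2, 4·1) = 6
m[6] = max(1·6, 2·4, 3·3, 4·2, 5·1) = 9
m[7] = max(1·9, 2·6, 3·4, 4·3, 5·2, 6·1) = 12
m[8] = max(1·12, 2·9, 3·6, …, 6·2, 7·1) = 18
m[9] = max(1·18, 2·12, 3·9, …, 7·2, 8·1) = 27
m[10] = max(1·27, 2·18, 3·12, …, 8·2, 9·1) = 36
m[11] = max(1·36, 2·27, 3·18, …, 9·2, 10·1) = 54
m[12] = max(1·54, 2·36, 3·27, …, 10·2, 11·1) = 81
m[13] = max(1·81, 2·54, 3·36, …, 11·2, 12·1) = 108
One optimal split: 3 + 3 + 3 + 2 + 2; product 3·3·3·2·2 = 108.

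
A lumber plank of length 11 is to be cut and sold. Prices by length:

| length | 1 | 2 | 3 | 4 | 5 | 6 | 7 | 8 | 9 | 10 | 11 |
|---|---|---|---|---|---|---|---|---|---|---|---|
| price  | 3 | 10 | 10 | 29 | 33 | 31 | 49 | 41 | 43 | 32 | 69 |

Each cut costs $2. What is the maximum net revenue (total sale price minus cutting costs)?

76

Let net[k] be the best obtainable value from length k. For each k, try every first piece i and keep the best of price[i] + net[k−i] minus the 2 cut fee when i<k.
net[1] = 3
net[2] = 10
net[3] = 11  (first piece 1, then net[2]=10)
net[4] = 29
net[5] = 33
net[6] = 37  (first piece 2, then net[4]=29)
net[7] = 49
net[8] = 56  (first piece 4, then net[4]=29)
net[9] = 60  (first piece 4, then net[5]=33)
net[10] = 64  (first piece 2, then net[8]=56)
net[11] = 76  (first piece 4, then net[7]=49)
One optimal plan: pieces 7 + 4 (1 cut) → $78 − $2 = $76.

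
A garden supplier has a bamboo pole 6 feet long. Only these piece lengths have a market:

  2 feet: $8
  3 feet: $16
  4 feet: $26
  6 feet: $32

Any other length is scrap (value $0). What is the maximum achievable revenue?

34

Let best[k] be the best obtainable value from length k. For each k, try every first piece i and keep the best of price[i] + best[k−i].
best[1] = 0
best[2] = 8
best[3] = max(8+0, 16+0) = 16
best[4] = max(8+8, 16+0, 26+0) = 26
best[5] = max(8+16, 16+8, 26+0) = 26
best[6] = max(8+26, 16+16, 26+8, 32+0) = 34
One optimal cutting: 4 + 2 → $34.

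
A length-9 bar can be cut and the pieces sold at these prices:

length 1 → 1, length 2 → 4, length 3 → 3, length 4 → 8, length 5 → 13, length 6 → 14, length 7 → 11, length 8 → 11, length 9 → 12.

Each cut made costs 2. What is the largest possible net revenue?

19

Let net[k] be the best obtainable value from length k. For each k, try every first piece i and keep the best of price[i] + net[k−i] minus the 2 cut fee when i<k.
net[1] = 1
net[2] = 4
net[3] = 3  (first piece 1, then net[2]=4)
net[4] = 8
net[5] = 13
net[6] = 14
net[7] = 15  (first piece 2, then net[5]=13)
net[8] = 16  (first piece 2, then net[6]=14)
net[9] = 19  (first piece 4, then net[5]=13)
One optimal plan: pieces 5 + 4 (1 cut) → 21 − 2 = 19.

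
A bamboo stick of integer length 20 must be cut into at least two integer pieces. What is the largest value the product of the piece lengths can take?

1458

Define f[k] = max over 1≤i<k of i · max(k−i, f[k−i]); the inner max lets the remainder stay uncut if that's better.
Small cases: f[2]=1, f[3]=2, f[4]=4, f[5]=6, f[6]=9, f[7]=12, f[8]=18, f[9]=27, f[10]=36, f[11]=54, f[12]=81.
f[13] = 2·max(11,54) = 2·54 = 108
f[14] = 2·max(12,81) = 2·81 = 162
f[15] = 3·max(12,81) = 3·81 = 243
f[16] = 2·max(14,162) = 2·162 = 324
f[17] = 2·max(15,243) = 2·243 = 486
f[18] = 3·max(15,243) = 3·243 = 729
f[19] = 2·max(17,486) = 2·486 = 972
f[20] = 2·max(18,729) = 2·729 = 1458
One optimal split: 3 + 3 + 3 + 3 + 3 + 3 + 2; product 3·3·3·3·3·3·2 = 1458.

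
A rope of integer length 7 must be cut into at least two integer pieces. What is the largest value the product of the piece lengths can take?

Fill P[k] for k=2..7: at each k try every first piece i and multiply by the better of (k−i) uncut or P[k−i].
P[2] = 1·max(1,0) = 1·1 = 1
P[3] = 1·max(2,1) = 1·2 = 2
P[4] = 2·max(2,1) = 2·2 = 4
P[5] = 2·max(3,2) = 2·3 = 6
P[6] = 3·max(3,2) = 3·3 = 9
P[7] = 2·max(5,6) = 2·6 = 12
One optimal split: 3 + 2 + 2; product 3·2·2 = 12.

12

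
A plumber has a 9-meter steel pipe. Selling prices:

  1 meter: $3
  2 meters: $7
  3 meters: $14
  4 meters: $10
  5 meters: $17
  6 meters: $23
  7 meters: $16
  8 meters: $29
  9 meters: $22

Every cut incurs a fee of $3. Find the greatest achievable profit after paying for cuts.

Consider every possible first cut. v[k] is the best of p[i]+v[k−i] over all sellable i≤k, charging 3 whenever i<k.
v[1] = 3
v[2] = 7
v[3] = 14
v[4] = 14  (first piece 1, then v[3]=14)
v[5] = 18  (first piece 2, then v[3]=14)
v[6] = 25  (first piece 3, then v[3]=14)
v[7] = 25  (first piece 1, then v[6]=25)
v[8] = 29  (first piece 2, then v[6]=25)
v[9] = 36  (first piece 3, then v[6]=25)
One optimal plan: pieces 3 + 3 + 3 (2 cuts) → $42 − $6 = $36.

36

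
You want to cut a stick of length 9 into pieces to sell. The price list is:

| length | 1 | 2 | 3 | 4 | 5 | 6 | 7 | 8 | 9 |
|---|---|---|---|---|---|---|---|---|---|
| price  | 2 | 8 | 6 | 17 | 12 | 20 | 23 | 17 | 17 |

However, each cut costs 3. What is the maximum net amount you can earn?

Let r[k] be the best obtainable value from length k. For each k, try every first piece i and keep the best of price[i] + r[k−i] minus the 3 cut fee when i<k.
r[1] = 2
r[2] = max(2+2-3, 8+0) = 8
r[3] = max(2+8-3, 8+2-3, 6+0) = 7
r[4] = max(2+7-3, 8+8-3, 6+2-3, 17+0) = 17
r[5] = max(2+17-3, 8+7-3, 6+8-3, 17+2-3, 12+0) = 16
r[6] = max(2+16-3, 8+17-3, 6+7-3, 17+8-3, 12+2-3, 20+0) = 22
r[7] = max(2+22-3, 8+16-3, 6+17-3, …, 20+2-3, 23+0) = 23
r[8] = max(2+23-3, 8+22-3, 6+16-3, …, 23+2-3, 17+0) = 31
r[9] = max(2+31-3, 8+23-3, 6+22-3, …, 17+2-3, 17+0) = 30
One optimal plan: pieces 4 + 4 + 1 (2 cuts) → 36 − 6 = 30.

30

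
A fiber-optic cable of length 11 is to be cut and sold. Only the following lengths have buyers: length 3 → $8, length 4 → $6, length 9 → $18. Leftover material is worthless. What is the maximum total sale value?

24

Build best[k] bottom-up: best[k] = max over allowed piece i of (p[i] + best[k−i]).
best[1] = 0
best[2] = 0
best[3] = 8
best[4] = max(8+0, 6+0) = 8
best[5] = max(8+0, 6+0) = 8
best[6] = max(8+8, 6+0) = 16
best[7] = max(8+8, 6+8) = 16
best[8] = max(8+8, 6+8) = 16
best[9] = max(8+16, 6+8, 18+0) = 24
best[10] = max(8+16, 6+16, 18+0) = 24
best[11] = max(8+16, 6+16, 18+0) = 24
One optimal cutting: pieces 3 + 3 + 3 with 2 meters of scrap → $24.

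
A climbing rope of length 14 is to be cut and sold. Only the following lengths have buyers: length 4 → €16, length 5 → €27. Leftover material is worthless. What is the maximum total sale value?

Let f[k] be the best obtainable value from length k. For each k, try every first piece i and keep the best of price[i] + f[k−i].
f[1] = 0
f[2] = 0
f[3] = 0
f[4] = 16
f[5] = 27
f[6] = 27
f[7] = 27
f[8] = 32  (first piece 4, then f[4]=16)
f[9] = 43  (first piece 4, then f[5]=27)
f[10] = 54  (first piece 5, then f[5]=27)
f[11] = 54
f[12] = 54
f[13] = 59  (first piece 4, then f[9]=43)
f[14] = 70  (first piece 4, then f[10]=54)
One optimal cutting: 5 + 5 + 4 → €70.

70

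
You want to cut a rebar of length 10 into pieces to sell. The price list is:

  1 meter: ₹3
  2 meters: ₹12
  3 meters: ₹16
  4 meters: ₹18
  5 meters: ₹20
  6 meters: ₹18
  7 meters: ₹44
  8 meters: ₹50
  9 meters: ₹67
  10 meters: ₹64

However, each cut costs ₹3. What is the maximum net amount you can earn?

67

Consider every possible first cut. r[k] is the best of p[i]+r[k−i] over all sellable i≤k, charging 3 whenever i<k.
r[1] = 3
r[2] = max(3+3-3, 12+0) = 12
r[3] = max(3+12-3, 12+3-3, 16+0) = 16
r[4] = max(3+16-3, 12+12-3, 16+3-3, 18+0) = 21
r[5] = max(3+21-3, 12+16-3, 16+12-3, 18+3-3, 20+0) = 25
r[6] = max(3+25-3, 12+21-3, 16+16-3, 18+12-3, 20+3-3, 18+0) = 30
r[7] = max(3+30-3, 12+25-3, 16+21-3, …, 18+3-3, 44+0) = 44
r[8] = max(3+44-3, 12+30-3, 16+25-3, …, 44+3-3, 50+0) = 50
r[9] = max(3+50-3, 12+44-3, 16+30-3, …, 50+3-3, 67+0) = 67
r[10] = max(3+67-3, 12+50-3, 16+44-3, …, 67+3-3, 64+0) = 67
One optimal plan: pieces 9 + 1 (1 cut) → ₹70 − ₹3 = ₹67.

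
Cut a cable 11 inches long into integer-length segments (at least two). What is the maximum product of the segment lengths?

54

Let m[k] be the best product for length k (with at least one cut). For each first piece i, the rest contributes max(k−i, m[k−i]).
m[2] = 1×max(1,0) = 1×1 = 1
m[3] = 1×max(2,1) = 1×2 = 2
m[4] = 2×max(2,1) = 2×2 = 4
m[5] = 2×max(3,2) = 2×3 = 6
m[6] = 3×max(3,2) = 3×3 = 9
m[7] = 2×max(5,6) = 2×6 = 12
m[8] = 2×max(6,9) = 2×9 = 18
m[9] = 3×max(6,9) = 3×9 = 27
m[10] = 2×max(8,18) = 2×18 = 36
m[11] = 2×max(9,27) = 2×27 = 54
One optimal split: 3 + 3 + 3 + 2; product 3×3×3×2 = 54.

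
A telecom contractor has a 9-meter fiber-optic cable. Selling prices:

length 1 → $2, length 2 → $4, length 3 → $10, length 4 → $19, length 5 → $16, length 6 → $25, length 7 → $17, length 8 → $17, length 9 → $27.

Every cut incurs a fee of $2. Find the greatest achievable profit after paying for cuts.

Consider every possible first cut. r[k] is the best of p[i]+r[k−i] over all sellable i≤k, charging 2 whenever i<k.
r[1] = 2
r[2] = 4
r[3] = 10
r[4] = 19
r[5] = 19  (first piece 1, then r[4]=19)
r[6] = 25
r[7] = 27  (first piece 3, then r[4]=19)
r[8] = 36  (first piece 4, then r[4]=19)
r[9] = 36  (first piece 1, then r[8]=36)
One optimal plan: pieces 4 + 4 + 1 (2 cuts) → $40 − $4 = $36.

36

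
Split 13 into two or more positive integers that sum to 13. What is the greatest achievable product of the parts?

Let f[k] be the best product for length k (with at least one cut). For each first piece i, the rest contributes max(k−i, f[k−i]).
f[2] = 1·max(1,0) = 1·1 = 1
f[3] = max(1·2, 2·1) = 2
f[4] = max(1·3, 2·2, 3·1) = 4
f[5] = max(1·4, 2·3, 3·2, 4·1) = 6
f[6] = max(1·6, 2·4, 3·3, 4·2, 5·1) = 9
f[7] = max(1·9, 2·6, 3·4, 4·3, 5·2, 6·1) = 12
f[8] = max(1·12, 2·9, 3·6, …, 6·2, 7·1) = 18
f[9] = max(1·18, 2·12, 3·9, …, 7·2, 8·1) = 27
f[10] = max(1·27, 2·18, 3·12, …, 8·2, 9·1) = 36
f[11] = max(1·36, 2·27, 3·18, …, 9·2, 10·1) = 54
f[12] = max(1·54, 2·36, 3·27, …, 10·2, 11·1) = 81
f[13] = max(1·81, 2·54, 3·36, …, 11·2, 12·1) = 108
One optimal split: 3 + 3 + 3 + 2 + 2; product 3·3·3·2·2 = 108.

108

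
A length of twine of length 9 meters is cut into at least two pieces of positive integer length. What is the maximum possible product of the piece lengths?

27

Let f[k] be the best product for length k (with at least one cut). For each first piece i, the rest contributes max(k−i, f[k−i]).
f[2] = 1×max(1,0) = 1×1 = 1
f[3] = 1×max(2,1) = 1×2 = 2
f[4] = 2×max(2,1) = 2×2 = 4
f[5] = 2×max(3,2) = 2×3 = 6
f[6] = 3×max(3,2) = 3×3 = 9
f[7] = 2×max(5,6) = 2×6 = 12
f[8] = 2×max(6,9) = 2×9 = 18
f[9] = 3×max(6,9) = 3×9 = 27
One optimal split: 3 + 3 + 3; product 3×3×3 = 27.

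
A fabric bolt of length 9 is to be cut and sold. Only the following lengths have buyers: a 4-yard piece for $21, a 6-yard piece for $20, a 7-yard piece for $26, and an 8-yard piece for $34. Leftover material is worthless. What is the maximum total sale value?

Build r[k] bottom-up: r[k] = max over allowed piece i of (p[i] + r[k−i]).
r[1] = 0
r[2] = 0
r[3] = 0
r[4] = 21
r[5] = 21
r[6] = 21
r[7] = 26
r[8] = 42  (first piece 4, then r[4]=21)
r[9] = 42
One optimal cutting: pieces 4 + 4 with 1 yard of scrap → $42.

42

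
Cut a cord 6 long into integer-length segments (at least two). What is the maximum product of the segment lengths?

9

Let m[k] be the best product for length k (with at least one cut). For each first piece i, the rest contributes max(k−i, m[k−i]).
m[2] = 1*max(1,0) = 1*1 = 1
m[3] = 1*max(2,1) = 1*2 = 2
m[4] = 2*max(2,1) = 2*2 = 4
m[5] = 2*max(3,2) = 2*3 = 6
m[6] = 3*max(3,2) = 3*3 = 9
One optimal split: 3 + 3; product 3*3 = 9.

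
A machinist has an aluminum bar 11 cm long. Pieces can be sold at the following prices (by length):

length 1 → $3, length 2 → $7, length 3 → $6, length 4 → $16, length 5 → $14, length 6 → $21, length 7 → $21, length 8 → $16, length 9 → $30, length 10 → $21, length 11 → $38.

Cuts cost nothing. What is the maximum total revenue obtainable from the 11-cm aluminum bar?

Build v[k] bottom-up: v[k] = max over allowed piece i of (p[i] + v[k−i]).
v[1] = 3
v[2] = max(3+3, 7+0) = 7
v[3] = max(3+7, 7+3, 6+0) = 10
v[4] = max(3+10, 7+7, 6+3, 16+0) = 16
v[5] = max(3+16, 7+10, 6+7, 16+3, 14+0) = 19
v[6] = max(3+19, 7+16, 6+10, 16+7, 14+3, 21+0) = 23
v[7] = max(3+23, 7+19, 6+16, …, 21+3, 21+0) = 26
v[8] = max(3+26, 7+23, 6+19, …, 21+3, 16+0) = 32
v[9] = max(3+32, 7+26, 6+23, …, 16+3, 30+0) = 35
v[10] = max(3+35, 7+32, 6+26, …, 30+3, 21+0) = 39
v[11] = max(3+39, 7+35, 6+32, …, 21+3, 38+0) = 42
One optimal cutting: 4 + 4 + 2 + 1 → $16 + $16 + $7 + $3 = $42.

42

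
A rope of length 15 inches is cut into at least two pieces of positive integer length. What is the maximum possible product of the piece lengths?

243

Fill P[k] for k=2..15: at each k try every first piece i and multiply by the better of (k−i) uncut or P[k−i].
Small cases: P[2]=1, P[3]=2, P[4]=4, P[5]=6, P[6]=9, P[7]=12.
P[8] = max(1·12, 2·9, 3·6, …, 6·2, 7·1) = 18
P[9] = max(1·18, 2·12, 3·9, …, 7·2, 8·1) = 27
P[10] = max(1·27, 2·18, 3·12, …, 8·2, 9·1) = 36
P[11] = max(1·36, 2·27, 3·18, …, 9·2, 10·1) = 54
P[12] = max(1·54, 2·36, 3·27, …, 10·2, 11·1) = 81
P[13] = max(1·81, 2·54, 3·36, …, 11·2, 12·1) = 108
P[14] = max(1·108, 2·81, 3·54, …, 12·2, 13·1) = 162
P[15] = max(1·162, 2·108, 3·81, …, 13·2, 14·1) = 243
One optimal split: 3 + 3 + 3 + 3 + 3; product 3·3·3·3·3 = 243.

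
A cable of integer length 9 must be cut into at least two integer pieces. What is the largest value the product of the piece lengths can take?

Fill prod[k] for k=2..9: at each k try every first piece i and multiply by the better of (k−i) uncut or prod[k−i].
prod[2] = 1·max(1,0) = 1·1 = 1
prod[3] = 1·max(2,1) = 1·2 = 2
prod[4] = 2·max(2,1) = 2·2 = 4
prod[5] = 2·max(3,2) = 2·3 = 6
prod[6] = 3·max(3,2) = 3·3 = 9
prod[7] = 2·max(5,6) = 2·6 = 12
prod[8] = 2·max(6,9) = 2·9 = 18
prod[9] = 3·max(6,9) = 3·9 = 27
One optimal split: 3 + 3 + 3; product 3·3·3 = 27.

27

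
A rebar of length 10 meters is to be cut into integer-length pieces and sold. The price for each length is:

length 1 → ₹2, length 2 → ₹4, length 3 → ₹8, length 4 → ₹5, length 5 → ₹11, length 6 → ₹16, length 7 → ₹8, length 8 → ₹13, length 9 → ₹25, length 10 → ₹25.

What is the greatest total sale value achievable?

Let R[k] be the best obtainable value from length k. For each k, try every first piece i and keep the best of price[i] + R[k−i].
R[1] = 2
R[2] = max(2+2, 4+0) = 4
R[3] = max(2+4, 4+2, 8+0) = 8
R[4] = max(2+8, 4+4, 8+2, 5+0) = 10
R[5] = max(2+10, 4+8, 8+4, 5+2, 11+0) = 12
R[6] = max(2+12, 4+10, 8+8, 5+4, 11+2, 16+0) = 16
R[7] = max(2+16, 4+12, 8+10, …, 16+2, 8+0) = 18
R[8] = max(2+18, 4+16, 8+12, …, 8+2, 13+0) = 20
R[9] = max(2+20, 4+18, 8+16, …, 13+2, 25+0) = 25
R[10] = max(2+25, 4+20, 8+18, …, 25+2, 25+0) = 27
One optimal cutting: 9 + 1 → ₹25 + ₹2 = ₹27.

27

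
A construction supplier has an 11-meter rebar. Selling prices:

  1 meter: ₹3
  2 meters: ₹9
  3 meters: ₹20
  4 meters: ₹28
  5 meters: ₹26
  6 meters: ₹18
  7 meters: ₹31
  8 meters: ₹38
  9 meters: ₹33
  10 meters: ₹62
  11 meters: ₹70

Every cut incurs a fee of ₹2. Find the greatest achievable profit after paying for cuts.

Consider every possible first cut. net[k] is the best of p[i]+net[k−i] over all sellable i≤k, charging 2 whenever i<k.
net[1] = 3
net[2] = max(3+3-2, 9+0) = 9
net[3] = max(3+9-2, 9+3-2, 20+0) = 20
net[4] = max(3+20-2, 9+9-2, 20+3-2, 28+0) = 28
net[5] = max(3+28-2, 9+20-2, 20+9-2, 28+3-2, 26+0) = 29
net[6] = max(3+29-2, 9+28-2, 20+20-2, 28+9-2, 26+3-2, 18+0) = 38
net[7] = max(3+38-2, 9+29-2, 20+28-2, …, 18+3-2, 31+0) = 46
net[8] = max(3+46-2, 9+38-2, 20+29-2, …, 31+3-2, 38+0) = 54
net[9] = max(3+54-2, 9+46-2, 20+38-2, …, 38+3-2, 33+0) = 56
net[10] = max(3+56-2, 9+54-2, 20+46-2, …, 33+3-2, 62+0) = 64
net[11] = max(3+64-2, 9+56-2, 20+54-2, …, 62+3-2, 70+0) = 72
One optimal plan: pieces 4 + 4 + 3 (2 cuts) → ₹76 − ₹4 = ₹72.

72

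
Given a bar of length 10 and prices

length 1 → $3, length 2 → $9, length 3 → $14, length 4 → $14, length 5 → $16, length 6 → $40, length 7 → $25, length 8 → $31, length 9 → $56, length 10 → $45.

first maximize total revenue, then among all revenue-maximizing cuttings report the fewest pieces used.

2

Consider every possible first cut. r[k] is the best of p[i]+r[k−i] over all sellable i≤k.
r[1] = 3
r[2] = max(3+3, 9+0) = 9
r[3] = max(3+9, 9+3, 14+0) = 14
r[4] = max(3+14, 9+9, 14+3, 14+0) = 18
r[5] = max(3+18, 9+14, 14+9, 14+3, 16+0) = 23
r[6] = max(3+23, 9+18, 14+14, 14+9, 16+3, 40+0) = 40
r[7] = max(3+40, 9+23, 14+18, …, 40+3, 25+0) = 43
r[8] = max(3+43, 9+40, 14+23, …, 25+3, 31+0) = 49
r[9] = max(3+49, 9+43, 14+40, …, 31+3, 56+0) = 56
r[10] = max(3+56, 9+49, 14+43, …, 56+3, 45+0) = 59
Maximum revenue is $59.
Now minimize piece count subject to staying optimal: for each k, pieces[k] = 1 + min over i with p[i]+r[k−i]=r[k] of pieces[k−i].
pieces[7] = 2
pieces[8] = 2
pieces[9] = 1
pieces[10] = 2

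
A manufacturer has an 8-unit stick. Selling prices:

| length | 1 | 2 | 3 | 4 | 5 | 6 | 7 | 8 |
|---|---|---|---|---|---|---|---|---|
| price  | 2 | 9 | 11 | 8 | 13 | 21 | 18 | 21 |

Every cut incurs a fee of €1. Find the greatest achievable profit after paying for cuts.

33

Consider every possible first cut. v[k] is the best of p[i]+v[k−i] over all sellable i≤k, charging 1 whenever i<k.
v[1] = 2
v[2] = max(2+2-1, 9+0) = 9
v[3] = max(2+9-1, 9+2-1, 11+0) = 11
v[4] = max(2+11-1, 9+9-1, 11+2-1, 8+0) = 17
v[5] = max(2+17-1, 9+11-1, 11+9-1, 8+2-1, 13+0) = 19
v[6] = max(2+19-1, 9+17-1, 11+11-1, 8+9-1, 13+2-1, 21+0) = 25
v[7] = max(2+25-1, 9+19-1, 11+17-1, …, 21+2-1, 18+0) = 27
v[8] = max(2+27-1, 9+25-1, 11+19-1, …, 18+2-1, 21+0) = 33
One optimal plan: pieces 2 + 2 + 2 + 2 (3 cuts) → €36 − €3 = €33.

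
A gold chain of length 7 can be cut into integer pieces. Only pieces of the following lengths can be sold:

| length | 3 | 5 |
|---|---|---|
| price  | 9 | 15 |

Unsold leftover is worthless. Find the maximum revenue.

Consider every possible first cut. f[k] is the best of p[i]+f[k−i] over all sellable i≤k.
f[1] = 0
f[2] = 0
f[3] = 9
f[4] = 9
f[5] = 15
f[6] = 18  (first piece 3, then f[3]=9)
f[7] = 18
One optimal cutting: pieces 3 + 3 with 1 inch of scrap → $18.

18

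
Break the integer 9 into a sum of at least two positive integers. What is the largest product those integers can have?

27

Fill P[k] for k=2..9: at each k try every first piece i and multiply by the better of (k−i) uncut or P[k−i].
P[2] = 1*max(1,0) = 1*1 = 1
P[3] = 1*max(2,1) = 1*2 = 2
P[4] = 2*max(2,1) = 2*2 = 4
P[5] = 2*max(3,2) = 2*3 = 6
P[6] = 3*max(3,2) = 3*3 = 9
P[7] = 2*max(5,6) = 2*6 = 12
P[8] = 2*max(6,9) = 2*9 = 18
P[9] = 3*max(6,9) = 3*9 = 27
One optimal split: 3 + 3 + 3; product 3*3*3 = 27.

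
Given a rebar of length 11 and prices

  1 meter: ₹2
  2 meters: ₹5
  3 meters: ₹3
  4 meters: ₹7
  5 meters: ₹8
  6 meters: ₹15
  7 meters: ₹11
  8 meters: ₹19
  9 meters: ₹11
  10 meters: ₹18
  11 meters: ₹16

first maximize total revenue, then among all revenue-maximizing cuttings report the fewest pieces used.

Let r[k] be the best obtainable value from length k. For each k, try every first piece i and keep the best of price[i] + r[k−i].
r[1] = 2
r[2] = 5
r[3] = 7  (first piece 1, then r[2]=5)
r[4] = 10  (first piece 2, then r[2]=5)
r[5] = 12  (first piece 1, then r[4]=10)
r[6] = 15  (first piece 2, then r[4]=10)
r[7] = 17  (first piece 1, then r[6]=15)
r[8] = 20  (first piece 2, then r[6]=15)
r[9] = 22  (first piece 1, then r[8]=20)
r[10] = 25  (first piece 2, then r[8]=20)
r[11] = 27  (first piece 1, then r[10]=25)
Maximum revenue is ₹27.
Now minimize piece count subject to staying optimal: for each k, pieces[k] = 1 + min over i with p[i]+r[k−i]=r[k] of pieces[k−i].
pieces[8] = 2
pieces[9] = 3
pieces[10] = 3
pieces[11] = 4

4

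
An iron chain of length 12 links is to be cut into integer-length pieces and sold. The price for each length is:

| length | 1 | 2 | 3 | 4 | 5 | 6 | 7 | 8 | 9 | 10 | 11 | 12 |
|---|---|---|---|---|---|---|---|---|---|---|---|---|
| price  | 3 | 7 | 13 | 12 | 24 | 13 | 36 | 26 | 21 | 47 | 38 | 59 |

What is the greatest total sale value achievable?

Consider every possible first cut. R[k] is the best of p[i]+R[k−i] over all sellable i≤k.
R[1] = 3
R[2] = 7
R[3] = 13
R[4] = 16  (first piece 1, then R[3]=13)
R[5] = 24
R[6] = 27  (first piece 1, then R[5]=24)
R[7] = 36
R[8] = 39  (first piece 1, then R[7]=36)
R[9] = 43  (first piece 2, then R[7]=36)
R[10] = 49  (first piece 3, then R[7]=36)
R[11] = 52  (first piece 1, then R[10]=49)
R[12] = 60  (first piece 5, then R[7]=36)
One optimal cutting: 7 + 5 → $36 + $24 = $60.

60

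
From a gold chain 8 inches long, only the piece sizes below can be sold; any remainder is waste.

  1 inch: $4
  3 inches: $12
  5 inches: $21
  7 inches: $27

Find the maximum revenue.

33

Let r[k] be the best obtainable value from length k. For each k, try every first piece i and keep the best of price[i] + r[k−i].
r[1] = 4
r[2] = 8  (first piece 1, then r[1]=4)
r[3] = max(4+8, 12+0) = 12
r[4] = max(4+12, 12+4) = 16
r[5] = max(4+16, 12+8, 21+0) = 21
r[6] = max(4+21, 12+12, 21+4) = 25
r[7] = max(4+25, 12+16, 21+8, 27+0) = 29
r[8] = max(4+29, 12+21, 21+12, 27+4) = 33
One optimal cutting: 5 + 1 + 1 + 1 → $33.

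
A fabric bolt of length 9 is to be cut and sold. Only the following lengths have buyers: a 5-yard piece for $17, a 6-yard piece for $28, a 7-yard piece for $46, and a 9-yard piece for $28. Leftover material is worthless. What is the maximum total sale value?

46

Build r[k] bottom-up: r[k] = max over allowed piece i of (p[i] + r[k−i]).
r[1] = 0
r[2] = 0
r[3] = 0
r[4] = 0
r[5] = 17
r[6] = max(17+0, 28+0) = 28
r[7] = max(17+0, 28+0, 46+0) = 46
r[8] = max(17+0, 28+0, 46+0) = 46
r[9] = max(17+0, 28+0, 46+0, 28+0) = 46
One optimal cutting: pieces 7 with 2 yards of scrap → $46.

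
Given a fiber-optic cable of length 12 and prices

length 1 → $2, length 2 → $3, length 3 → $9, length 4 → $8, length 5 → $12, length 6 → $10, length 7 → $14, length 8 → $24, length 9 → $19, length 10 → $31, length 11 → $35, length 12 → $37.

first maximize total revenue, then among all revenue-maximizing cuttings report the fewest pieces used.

Let r[k] be the best obtainable value from length k. For each k, try every first piece i and keep the best of price[i] + r[k−i].
r[1] = 2
r[2] = 4  (first piece 1, then r[1]=2)
r[3] = 9
r[4] = 11  (first piece 1, then r[3]=9)
r[5] = 13  (first piece 1, then r[4]=11)
r[6] = 18  (first piece 3, then r[3]=9)
r[7] = 20  (first piece 1, then r[6]=18)
r[8] = 24
r[9] = 27  (first piece 3, then r[6]=18)
r[10] = 31
r[11] = 35
r[12] = 37  (first piece 1, then r[11]=35)
Maximum revenue is $37.
Now minimize piece count subject to staying optimal: for each k, pieces[k] = 1 + min over i with p[i]+r[k−i]=r[k] of pieces[k−i].
pieces[9] = 3
pieces[10] = 1
pieces[11] = 1
pieces[12] = 1

1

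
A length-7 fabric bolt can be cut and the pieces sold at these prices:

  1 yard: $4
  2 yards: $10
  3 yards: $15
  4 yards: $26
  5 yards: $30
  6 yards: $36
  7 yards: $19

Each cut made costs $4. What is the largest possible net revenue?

37

Consider every possible first cut. net[k] is the best of p[i]+net[k−i] over all sellable i≤k, charging 4 whenever i<k.
net[1] = 4
net[2] = 10
net[3] = 15
net[4] = 26
net[5] = 30
net[6] = 36
net[7] = 37  (first piece 3, then net[4]=26)
One optimal plan: pieces 4 + 3 (1 cut) → $41 − $4 = $37.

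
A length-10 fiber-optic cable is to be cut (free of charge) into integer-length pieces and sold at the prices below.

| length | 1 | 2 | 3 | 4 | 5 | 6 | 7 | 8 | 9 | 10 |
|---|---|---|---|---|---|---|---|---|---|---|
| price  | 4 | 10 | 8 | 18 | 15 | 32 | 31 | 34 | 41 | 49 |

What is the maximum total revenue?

52

Build r[k] bottom-up: r[k] = max over allowed piece i of (p[i] + r[k−i]).
r[1] = 4
r[2] = max(4+4, 10+0) = 10
r[3] = max(4+10, 10+4, 8+0) = 14
r[4] = max(4+14, 10+10, 8+4, 18+0) = 20
r[5] = max(4+20, 10+14, 8+10, 18+4, 15+0) = 24
r[6] = max(4+24, 10+20, 8+14, 18+10, 15+4, 32+0) = 32
r[7] = max(4+32, 10+24, 8+20, …, 32+4, 31+0) = 36
r[8] = max(4+36, 10+32, 8+24, …, 31+4, 34+0) = 42
r[9] = max(4+42, 10+36, 8+32, …, 34+4, 41+0) = 46
r[10] = max(4+46, 10+42, 8+36, …, 41+4, 49+0) = 52
One optimal cutting: 6 + 2 + 2 → $32 + $10 + $10 = $52.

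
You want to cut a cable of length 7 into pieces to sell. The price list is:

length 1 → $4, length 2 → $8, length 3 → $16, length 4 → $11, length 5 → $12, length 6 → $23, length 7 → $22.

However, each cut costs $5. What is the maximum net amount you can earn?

Let r[k] be the best obtainable value from length k. For each k, try every first piece i and keep the best of price[i] + r[k−i] minus the 5 cut fee when i<k.
r[1] = 4
r[2] = max(4+4-5, 8+0) = 8
r[3] = max(4+8-5, 8+4-5, 16+0) = 16
r[4] = max(4+16-5, 8+8-5, 16+4-5, 11+0) = 15
r[5] = max(4+15-5, 8+16-5, 16+8-5, 11+4-5, 12+0) = 19
r[6] = max(4+19-5, 8+15-5, 16+16-5, 11+8-5, 12+4-5, 23+0) = 27
r[7] = max(4+27-5, 8+19-5, 16+15-5, …, 23+4-5, 22+0) = 26
One optimal plan: pieces 3 + 3 + 1 (2 cuts) → $36 − $10 = $26.

26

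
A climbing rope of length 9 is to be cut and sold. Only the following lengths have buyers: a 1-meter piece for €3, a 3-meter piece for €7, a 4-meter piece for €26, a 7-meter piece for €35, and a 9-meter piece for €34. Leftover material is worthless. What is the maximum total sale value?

55

Build f[k] bottom-up: f[k] = max over allowed piece i of (p[i] + f[k−i]).
f[1] = 3
f[2] = 6  (first piece 1, then f[1]=3)
f[3] = 9  (first piece 1, then f[2]=6)
f[4] = 26
f[5] = 29  (first piece 1, then f[4]=26)
f[6] = 32  (first piece 1, then f[5]=29)
f[7] = 35  (first piece 1, then f[6]=32)
f[8] = 52  (first piece 4, then f[4]=26)
f[9] = 55  (first piece 1, then f[8]=52)
One optimal cutting: 4 + 4 + 1 → €55.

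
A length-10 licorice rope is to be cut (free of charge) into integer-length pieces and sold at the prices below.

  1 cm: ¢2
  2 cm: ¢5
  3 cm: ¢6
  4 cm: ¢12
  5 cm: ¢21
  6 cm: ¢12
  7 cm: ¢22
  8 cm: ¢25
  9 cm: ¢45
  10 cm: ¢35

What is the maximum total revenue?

Build R[k] bottom-up: R[k] = max over allowed piece i of (p[i] + R[k−i]).
R[1] = 2
R[2] = 5
R[3] = 7  (first piece 1, then R[2]=5)
R[4] = 12
R[5] = 21
R[6] = 23  (first piece 1, then R[5]=21)
R[7] = 26  (first piece 2, then R[5]=21)
R[8] = 28  (first piece 1, then R[7]=26)
R[9] = 45
R[10] = 47  (first piece 1, then R[9]=45)
One optimal cutting: 9 + 1 → ¢45 + ¢2 = ¢47.

47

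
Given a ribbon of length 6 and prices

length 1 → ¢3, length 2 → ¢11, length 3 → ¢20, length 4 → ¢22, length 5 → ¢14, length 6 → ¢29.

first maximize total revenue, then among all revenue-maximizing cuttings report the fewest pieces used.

2

Let r[k] be the best obtainable value from length k. For each k, try every first piece i and keep the best of price[i] + r[k−i].
r[1] = 3
r[2] = 11
r[3] = 20
r[4] = 23  (first piece 1, then r[3]=20)
r[5] = 31  (first piece 2, then r[3]=20)
r[6] = 40  (first piece 3, then r[3]=20)
Maximum revenue is ¢40.
Now minimize piece count subject to staying optimal: for each k, pieces[k] = 1 + min over i with p[i]+r[k−i]=r[k] of pieces[k−i].
pieces[3] = 1
pieces[4] = 2
pieces[5] = 2
pieces[6] = 2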